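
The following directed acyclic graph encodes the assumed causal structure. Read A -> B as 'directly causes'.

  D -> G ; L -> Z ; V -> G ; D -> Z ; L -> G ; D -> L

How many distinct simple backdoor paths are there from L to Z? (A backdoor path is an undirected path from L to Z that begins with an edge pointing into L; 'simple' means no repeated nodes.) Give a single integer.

1

A backdoor path from L to Z is any simple undirected path whose first edge points into L (i.e. leaves L via a parent).
Parents of L: {D}.
Enumerating:
  P1: L <- D -> Z
That exhausts the simple backdoor paths. Count: 1.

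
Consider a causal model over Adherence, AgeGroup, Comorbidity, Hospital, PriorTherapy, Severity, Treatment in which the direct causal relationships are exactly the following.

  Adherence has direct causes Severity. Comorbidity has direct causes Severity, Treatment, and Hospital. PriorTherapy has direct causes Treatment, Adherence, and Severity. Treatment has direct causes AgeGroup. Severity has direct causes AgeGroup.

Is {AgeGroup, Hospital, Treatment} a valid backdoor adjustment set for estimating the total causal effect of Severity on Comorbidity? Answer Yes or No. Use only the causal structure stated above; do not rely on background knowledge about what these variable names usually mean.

Yes

Backdoor paths from Severity to Comorbidity (paths whose first edge points into Severity):
  P1: Severity <- AgeGroup -> Treatment -> Comorbidity
Condition 1 (no descendant of Severity in the set): holds — descendants of Severity are {Adherence, Comorbidity, PriorTherapy}; none are in {AgeGroup, Hospital, Treatment}.
Condition 2 (every backdoor path blocked by {AgeGroup, Hospital, Treatment}):
  P1: blocked at fork node AgeGroup ∈ conditioning set.
{AgeGroup, Hospital, Treatment} satisfies the backdoor criterion.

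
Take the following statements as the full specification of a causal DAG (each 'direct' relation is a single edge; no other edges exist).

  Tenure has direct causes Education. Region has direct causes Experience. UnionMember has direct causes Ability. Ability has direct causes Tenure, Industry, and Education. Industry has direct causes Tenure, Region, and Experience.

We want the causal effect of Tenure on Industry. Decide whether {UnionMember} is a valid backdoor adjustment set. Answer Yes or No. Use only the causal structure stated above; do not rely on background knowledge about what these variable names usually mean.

No

Backdoor paths from Tenure to Industry (paths whose first edge points into Tenure):
  P1: Tenure <- Education -> Ability <- Industry
Condition 1 (no descendant of Tenure in the set): FAILS — UnionMember is a descendant of Tenure.
Condition 2 (every backdoor path blocked by {UnionMember}):
  P1: open — collider(s) Ability are conditioned on (or have a conditioned descendant) and no non-collider on the path is in the set.
{UnionMember} does not satisfy the backdoor criterion.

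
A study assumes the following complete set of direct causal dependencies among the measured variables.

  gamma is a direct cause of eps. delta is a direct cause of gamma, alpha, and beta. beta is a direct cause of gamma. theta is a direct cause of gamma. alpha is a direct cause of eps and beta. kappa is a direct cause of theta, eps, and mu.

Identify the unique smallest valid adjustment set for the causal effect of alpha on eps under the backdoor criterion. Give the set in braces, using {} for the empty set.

Variables eligible for adjustment (non-descendants of alpha, excluding alpha and eps): {delta, kappa, mu, theta}.
Backdoor paths from alpha to eps:
  P1: alpha <- delta -> beta -> gamma <- theta <- kappa -> eps
  P2: alpha <- delta -> beta -> gamma -> eps
  P3: alpha <- delta -> gamma <- theta <- kappa -> eps
  P4: alpha <- delta -> gamma -> eps
The empty set is not sufficient: P2 (alpha <- delta -> beta -> gamma -> eps) has no collider blocking it and no conditioned non-collider, so it is open.
Try {delta}:
  P1: blocked at fork node delta ∈ conditioning set.
  P2: blocked at fork node delta ∈ conditioning set.
  P3: blocked at fork node delta ∈ conditioning set.
  P4: blocked at fork node delta ∈ conditioning set.
{delta} contains no descendant of alpha and blocks every backdoor path.
No other singleton works — e.g. {kappa} leaves P2 open — so {delta} is the unique smallest valid adjustment set.

{delta}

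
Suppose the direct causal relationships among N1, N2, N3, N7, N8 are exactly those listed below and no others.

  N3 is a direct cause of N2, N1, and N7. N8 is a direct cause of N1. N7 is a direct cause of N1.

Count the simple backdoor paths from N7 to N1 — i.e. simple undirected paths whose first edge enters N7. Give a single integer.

A backdoor path from N7 to N1 is any simple undirected path whose first edge points into N7 (i.e. leaves N7 via a parent).
Parents of N7: {N3}.
Enumerating:
  P1: N7 <- N3 -> N1
That exhausts the simple backdoor paths. Count: 1.

1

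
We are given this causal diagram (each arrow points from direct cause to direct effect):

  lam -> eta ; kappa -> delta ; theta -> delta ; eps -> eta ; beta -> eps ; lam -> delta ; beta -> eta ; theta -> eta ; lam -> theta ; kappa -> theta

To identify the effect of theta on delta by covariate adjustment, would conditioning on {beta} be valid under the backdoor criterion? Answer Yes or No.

No

Backdoor paths from theta to delta (paths whose first edge points into theta):
  P1: theta <- lam -> delta
  P2: theta <- kappa -> delta
Condition 1 (no descendant of theta in the set): holds — descendants of theta are {delta, eta}; none are in {beta}.
Condition 2 (every backdoor path blocked by {beta}):
  P1: open — no interior node is in the conditioning set.
  P2: open — no interior node is in the conditioning set.
{beta} does not satisfy the backdoor criterion.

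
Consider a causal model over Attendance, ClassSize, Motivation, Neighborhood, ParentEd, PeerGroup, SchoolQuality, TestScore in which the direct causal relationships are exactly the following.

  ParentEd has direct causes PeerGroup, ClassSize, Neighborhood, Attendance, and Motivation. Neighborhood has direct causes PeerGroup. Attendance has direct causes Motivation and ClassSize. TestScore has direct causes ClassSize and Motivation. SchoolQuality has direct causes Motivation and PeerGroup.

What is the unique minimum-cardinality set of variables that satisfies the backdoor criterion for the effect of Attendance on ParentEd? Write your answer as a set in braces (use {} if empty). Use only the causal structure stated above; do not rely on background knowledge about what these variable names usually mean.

Variables eligible for adjustment (non-descendants of Attendance, excluding Attendance and ParentEd): {ClassSize, Motivation, Neighborhood, PeerGroup, SchoolQuality, TestScore}.
Backdoor paths from Attendance to ParentEd:
  P1: Attendance <- Motivation -> SchoolQuality <- PeerGroup -> Neighborhood -> ParentEd
  P2: Attendance <- Motivation -> SchoolQuality <- PeerGroup -> ParentEd
  P3: Attendance <- Motivation -> TestScore <- ClassSize -> ParentEd
  P4: Attendance <- Motivation -> ParentEd
  P5: Attendance <- ClassSize -> TestScore <- Motivation -> SchoolQuality <- PeerGroup -> Neighborhood -> ParentEd
  P6: Attendance <- ClassSize -> TestScore <- Motivation -> SchoolQuality <- PeerGroup -> ParentEd
  P7: Attendance <- ClassSize -> TestScore <- Motivation -> ParentEd
  P8: Attendance <- ClassSize -> ParentEd
The empty set is not sufficient: P4 (Attendance <- Motivation -> ParentEd) has no collider blocking it and no conditioned non-collider, so it is open.
Try {ClassSize, Motivation}:
  P1: blocked at fork node Motivation ∈ conditioning set.
  P2: blocked at fork node Motivation ∈ conditioning set.
  P3: blocked at fork node Motivation ∈ conditioning set.
  P4: blocked at fork node Motivation ∈ conditioning set.
  P5: blocked at fork node ClassSize ∈ conditioning set.
  P6: blocked at fork node ClassSize ∈ conditioning set.
  P7: blocked at fork node ClassSize ∈ conditioning set.
  P8: blocked at fork node ClassSize ∈ conditioning set.
{ClassSize, Motivation} contains no descendant of Attendance and blocks every backdoor path.
Every element of {ClassSize, Motivation} is needed (dropping ClassSize leaves P8 open; dropping Motivation leaves P4 open), so no proper subset is valid.
Among all size-2 subsets of the eligible variables, only {ClassSize, Motivation} blocks every backdoor path, so it is the unique smallest valid adjustment set.

{ClassSize, Motivation}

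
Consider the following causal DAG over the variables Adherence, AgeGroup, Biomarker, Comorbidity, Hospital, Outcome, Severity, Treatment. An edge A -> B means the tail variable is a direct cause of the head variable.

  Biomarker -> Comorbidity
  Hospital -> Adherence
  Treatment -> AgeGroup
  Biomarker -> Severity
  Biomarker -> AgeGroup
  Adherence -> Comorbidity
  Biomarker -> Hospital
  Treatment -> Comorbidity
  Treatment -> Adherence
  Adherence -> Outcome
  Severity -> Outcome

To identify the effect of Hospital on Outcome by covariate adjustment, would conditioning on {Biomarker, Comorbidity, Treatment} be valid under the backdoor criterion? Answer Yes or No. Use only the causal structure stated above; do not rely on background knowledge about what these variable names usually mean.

No

Backdoor paths from Hospital to Outcome (paths whose first edge points into Hospital):
  P1: Hospital <- Biomarker -> Severity -> Outcome
  P2: Hospital <- Biomarker -> AgeGroup <- Treatment -> Adherence -> Outcome
  P3: Hospital <- Biomarker -> AgeGroup <- Treatment -> Comorbidity <- Adherence -> Outcome
  P4: Hospital <- Biomarker -> Comorbidity <- Treatment -> Adherence -> Outcome
  P5: Hospital <- Biomarker -> Comorbidity <- Adherence -> Outcome
Condition 1 (no descendant of Hospital in the set): FAILS — Comorbidity is a descendant of Hospital.
Condition 2 (every backdoor path blocked by {Biomarker, Comorbidity, Treatment}):
  P1: blocked at fork node Biomarker ∈ conditioning set.
  P2: blocked at fork node Biomarker ∈ conditioning set.
  P3: blocked at fork node Biomarker ∈ conditioning set.
  P4: blocked at fork node Biomarker ∈ conditioning set.
  P5: blocked at fork node Biomarker ∈ conditioning set.
{Biomarker, Comorbidity, Treatment} does not satisfy the backdoor criterion.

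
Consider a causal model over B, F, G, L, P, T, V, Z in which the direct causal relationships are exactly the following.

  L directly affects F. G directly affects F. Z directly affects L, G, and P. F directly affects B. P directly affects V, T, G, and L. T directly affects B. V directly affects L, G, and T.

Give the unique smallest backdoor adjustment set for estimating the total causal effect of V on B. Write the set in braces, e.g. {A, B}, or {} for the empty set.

{P}

Variables eligible for adjustment (non-descendants of V, excluding V and B): {P, Z}.
Backdoor paths from V to B:
  P1: V <- P <- Z -> L -> F -> B
  P2: V <- P <- Z -> G -> F -> B
  P3: V <- P -> T -> B
  P4: V <- P -> L <- Z -> G -> F -> B
  P5: V <- P -> L -> F -> B
  P6: V <- P -> G <- Z -> L -> F -> B
  P7: V <- P -> G -> F -> B
The empty set is not sufficient: P1 (V <- P <- Z -> L -> F -> B) has no collider blocking it and no conditioned non-collider, so it is open.
Try {P}:
  P1: blocked at chain node P ∈ conditioning set.
  P2: blocked at chain node P ∈ conditioning set.
  P3: blocked at fork node P ∈ conditioning set.
  P4: blocked at fork node P ∈ conditioning set.
  P5: blocked at fork node P ∈ conditioning set.
  P6: blocked at fork node P ∈ conditioning set.
  P7: blocked at fork node P ∈ conditioning set.
{P} contains no descendant of V and blocks every backdoor path.
No other singleton works — e.g. {Z} leaves P3 open — so {P} is the unique smallest valid adjustment set.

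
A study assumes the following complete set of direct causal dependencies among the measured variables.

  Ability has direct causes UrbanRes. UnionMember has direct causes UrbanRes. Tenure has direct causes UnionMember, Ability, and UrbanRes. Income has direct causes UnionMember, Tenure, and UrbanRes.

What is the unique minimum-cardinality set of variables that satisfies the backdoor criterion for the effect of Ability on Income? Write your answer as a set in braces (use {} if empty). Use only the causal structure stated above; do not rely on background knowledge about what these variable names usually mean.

Variables eligible for adjustment (non-descendants of Ability, excluding Ability and Income): {UnionMember, UrbanRes}.
Backdoor paths from Ability to Income:
  P1: Ability <- UrbanRes -> UnionMember -> Tenure -> Income
  P2: Ability <- UrbanRes -> UnionMember -> Income
  P3: Ability <- UrbanRes -> Tenure <- UnionMember -> Income
  P4: Ability <- UrbanRes -> Tenure -> Income
  P5: Ability <- UrbanRes -> Income
The empty set is not sufficient: P1 (Ability <- UrbanRes -> UnionMember -> Tenure -> Income) has no collider blocking it and no conditioned non-collider, so it is open.
Try {UrbanRes}:
  P1: blocked at fork node UrbanRes ∈ conditioning set.
  P2: blocked at fork node UrbanRes ∈ conditioning set.
  P3: blocked at fork node UrbanRes ∈ conditioning set.
  P4: blocked at fork node UrbanRes ∈ conditioning set.
  P5: blocked at fork node UrbanRes ∈ conditioning set.
{UrbanRes} contains no descendant of Ability and blocks every backdoor path.
No other singleton works — e.g. {UnionMember} leaves P4 open — so {UrbanRes} is the unique smallest valid adjustment set.

{UrbanRes}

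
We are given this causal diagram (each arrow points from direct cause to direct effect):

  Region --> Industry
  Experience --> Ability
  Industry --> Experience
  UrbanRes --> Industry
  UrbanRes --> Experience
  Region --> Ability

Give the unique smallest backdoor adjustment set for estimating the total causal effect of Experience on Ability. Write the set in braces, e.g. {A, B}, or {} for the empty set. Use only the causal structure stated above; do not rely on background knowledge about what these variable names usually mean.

{Region}

Variables eligible for adjustment (non-descendants of Experience, excluding Experience and Ability): {Industry, Region, UrbanRes}.
Backdoor paths from Experience to Ability:
  P1: Experience <- UrbanRes -> Industry <- Region -> Ability
  P2: Experience <- Industry <- Region -> Ability
The empty set is not sufficient: P2 (Experience <- Industry <- Region -> Ability) has no collider blocking it and no conditioned non-collider, so it is open.
Try {Region}:
  P1: blocked at collider Industry (neither it nor any descendant is in the conditioning set).
  P2: blocked at fork node Region ∈ conditioning set.
{Region} contains no descendant of Experience and blocks every backdoor path.
No other singleton works — e.g. {UrbanRes} leaves P2 open — so {Region} is the unique smallest valid adjustment set.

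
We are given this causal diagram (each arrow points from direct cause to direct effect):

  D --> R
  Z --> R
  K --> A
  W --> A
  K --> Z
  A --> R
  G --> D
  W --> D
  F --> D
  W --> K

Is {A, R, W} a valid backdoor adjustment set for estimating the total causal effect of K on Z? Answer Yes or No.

Backdoor paths from K to Z (paths whose first edge points into K):
  P1: K <- W -> D -> R <- Z
  P2: K <- W -> A -> R <- Z
Condition 1 (no descendant of K in the set): FAILS — A and R are descendants of K.
Condition 2 (every backdoor path blocked by {A, R, W}):
  P1: blocked at fork node W ∈ conditioning set.
  P2: blocked at fork node W ∈ conditioning set.
{A, R, W} does not satisfy the backdoor criterion.

No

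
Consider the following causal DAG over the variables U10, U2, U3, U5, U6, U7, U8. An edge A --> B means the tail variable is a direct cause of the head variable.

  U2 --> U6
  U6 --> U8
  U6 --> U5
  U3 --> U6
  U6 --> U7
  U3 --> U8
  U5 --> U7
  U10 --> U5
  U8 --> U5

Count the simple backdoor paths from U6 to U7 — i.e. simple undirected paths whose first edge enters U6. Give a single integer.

1

A backdoor path from U6 to U7 is any simple undirected path whose first edge points into U6 (i.e. leaves U6 via a parent).
Parents of U6: {U2, U3}.
Enumerating:
  P1: U6 <- U3 -> U8 -> U5 -> U7
That exhausts the simple backdoor paths. Count: 1.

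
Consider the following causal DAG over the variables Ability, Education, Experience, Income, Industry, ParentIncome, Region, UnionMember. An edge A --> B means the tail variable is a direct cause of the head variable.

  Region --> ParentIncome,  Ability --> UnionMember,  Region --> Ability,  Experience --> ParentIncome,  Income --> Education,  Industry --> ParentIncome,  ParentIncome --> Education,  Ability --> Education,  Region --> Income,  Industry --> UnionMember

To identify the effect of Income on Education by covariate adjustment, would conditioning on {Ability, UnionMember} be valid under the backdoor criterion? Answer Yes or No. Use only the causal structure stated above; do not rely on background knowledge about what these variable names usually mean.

Backdoor paths from Income to Education (paths whose first edge points into Income):
  P1: Income <- Region -> ParentIncome <- Industry -> UnionMember <- Ability -> Education
  P2: Income <- Region -> ParentIncome -> Education
  P3: Income <- Region -> Ability -> UnionMember <- Industry -> ParentIncome -> Education
  P4: Income <- Region -> Ability -> Education
Condition 1 (no descendant of Income in the set): holds — descendants of Income are {Education}; none are in {Ability, UnionMember}.
Condition 2 (every backdoor path blocked by {Ability, UnionMember}):
  P1: blocked at collider ParentIncome (neither it nor any descendant is in the conditioning set).
  P2: open — no interior node is in the conditioning set.
  P3: blocked at chain node Ability ∈ conditioning set.
  P4: blocked at chain node Ability ∈ conditioning set.
{Ability, UnionMember} does not satisfy the backdoor criterion.

No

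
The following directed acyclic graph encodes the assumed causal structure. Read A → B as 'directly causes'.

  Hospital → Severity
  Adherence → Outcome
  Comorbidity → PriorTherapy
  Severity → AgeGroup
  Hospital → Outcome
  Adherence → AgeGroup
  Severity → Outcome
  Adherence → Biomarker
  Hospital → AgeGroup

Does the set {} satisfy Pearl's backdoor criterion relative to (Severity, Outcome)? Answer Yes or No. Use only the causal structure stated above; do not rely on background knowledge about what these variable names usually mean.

Backdoor paths from Severity to Outcome (paths whose first edge points into Severity):
  P1: Severity <- Hospital -> Outcome
  P2: Severity <- Hospital -> AgeGroup <- Adherence -> Outcome
Condition 1 (no descendant of Severity in the set): holds — descendants of Severity are {AgeGroup, Outcome}; none are in {}.
Condition 2 (every backdoor path blocked by {}):
  P1: open — no interior node is in the conditioning set.
  P2: blocked at collider AgeGroup (neither it nor any descendant is in the conditioning set).
{} does not satisfy the backdoor criterion.

No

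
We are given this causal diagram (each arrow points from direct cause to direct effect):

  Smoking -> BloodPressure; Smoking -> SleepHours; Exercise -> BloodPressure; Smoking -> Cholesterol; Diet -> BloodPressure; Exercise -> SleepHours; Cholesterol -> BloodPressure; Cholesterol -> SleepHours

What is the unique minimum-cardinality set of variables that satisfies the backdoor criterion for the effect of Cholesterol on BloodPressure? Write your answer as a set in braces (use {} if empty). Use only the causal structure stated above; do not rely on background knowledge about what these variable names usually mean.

Variables eligible for adjustment (non-descendants of Cholesterol, excluding Cholesterol and BloodPressure): {Diet, Exercise, Smoking}.
Backdoor paths from Cholesterol to BloodPressure:
  P1: Cholesterol <- Smoking -> BloodPressure
  P2: Cholesterol <- Smoking -> SleepHours <- Exercise -> BloodPressure
The empty set is not sufficient: P1 (Cholesterol <- Smoking -> BloodPressure) has no collider blocking it and no conditioned non-collider, so it is open.
Try {Smoking}:
  P1: blocked at fork node Smoking ∈ conditioning set.
  P2: blocked at fork node Smoking ∈ conditioning set.
{Smoking} contains no descendant of Cholesterol and blocks every backdoor path.
No other singleton works — e.g. {Diet} leaves P1 open — so {Smoking} is the unique smallest valid adjustment set.

{Smoking}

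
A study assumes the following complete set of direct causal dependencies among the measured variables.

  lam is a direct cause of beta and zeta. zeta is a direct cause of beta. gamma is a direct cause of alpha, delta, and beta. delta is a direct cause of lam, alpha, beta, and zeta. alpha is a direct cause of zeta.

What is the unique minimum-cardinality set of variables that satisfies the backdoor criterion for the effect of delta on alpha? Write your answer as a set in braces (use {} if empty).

Variables eligible for adjustment (non-descendants of delta, excluding delta and alpha): {gamma}.
Backdoor paths from delta to alpha:
  P1: delta <- gamma -> alpha
  P2: delta <- gamma -> beta <- lam -> zeta <- alpha
  P3: delta <- gamma -> beta <- zeta <- alpha
The empty set is not sufficient: P1 (delta <- gamma -> alpha) has no collider blocking it and no conditioned non-collider, so it is open.
Try {gamma}:
  P1: blocked at fork node gamma ∈ conditioning set.
  P2: blocked at fork node gamma ∈ conditioning set.
  P3: blocked at fork node gamma ∈ conditioning set.
{gamma} contains no descendant of delta and blocks every backdoor path.
{gamma} is the unique smallest valid adjustment set.

{gamma}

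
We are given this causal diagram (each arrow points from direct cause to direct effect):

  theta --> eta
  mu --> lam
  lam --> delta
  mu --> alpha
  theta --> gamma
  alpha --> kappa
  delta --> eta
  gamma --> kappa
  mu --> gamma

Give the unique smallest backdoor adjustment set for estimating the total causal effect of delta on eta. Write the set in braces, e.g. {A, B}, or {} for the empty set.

Variables eligible for adjustment (non-descendants of delta, excluding delta and eta): {alpha, gamma, kappa, lam, mu, theta}.
Backdoor paths from delta to eta:
  P1: delta <- lam <- mu -> alpha -> kappa <- gamma <- theta -> eta
  P2: delta <- lam <- mu -> gamma <- theta -> eta
Each backdoor path contains an unconditioned collider, so every path is already blocked with the empty conditioning set:
  P1: blocked at collider kappa (neither it nor any descendant is in the conditioning set).
  P2: blocked at collider gamma (neither it nor any descendant is in the conditioning set).
The empty set is therefore the unique smallest valid set.

{}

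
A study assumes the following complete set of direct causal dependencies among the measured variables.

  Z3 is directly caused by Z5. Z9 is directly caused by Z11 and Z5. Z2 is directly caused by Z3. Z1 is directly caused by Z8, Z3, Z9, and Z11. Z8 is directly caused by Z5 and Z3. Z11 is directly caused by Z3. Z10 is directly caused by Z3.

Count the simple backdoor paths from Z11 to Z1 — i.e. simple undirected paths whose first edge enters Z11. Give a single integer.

A backdoor path from Z11 to Z1 is any simple undirected path whose first edge points into Z11 (i.e. leaves Z11 via a parent).
Parents of Z11: {Z3}.
Enumerating:
  P1: Z11 <- Z3 <- Z5 -> Z8 -> Z1
  P2: Z11 <- Z3 <- Z5 -> Z9 -> Z1
  P3: Z11 <- Z3 -> Z8 <- Z5 -> Z9 -> Z1
  P4: Z11 <- Z3 -> Z8 -> Z1
  P5: Z11 <- Z3 -> Z1
That exhausts the simple backdoor paths. Count: 5.

5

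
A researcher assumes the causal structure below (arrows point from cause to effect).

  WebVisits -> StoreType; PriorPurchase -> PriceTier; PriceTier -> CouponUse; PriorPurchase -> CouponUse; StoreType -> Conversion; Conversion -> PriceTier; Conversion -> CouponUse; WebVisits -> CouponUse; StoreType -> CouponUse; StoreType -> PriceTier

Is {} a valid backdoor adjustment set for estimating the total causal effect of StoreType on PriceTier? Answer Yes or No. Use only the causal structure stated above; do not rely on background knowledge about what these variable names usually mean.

Backdoor paths from StoreType to PriceTier (paths whose first edge points into StoreType):
  P1: StoreType <- WebVisits -> CouponUse <- PriorPurchase -> PriceTier
  P2: StoreType <- WebVisits -> CouponUse <- Conversion -> PriceTier
  P3: StoreType <- WebVisits -> CouponUse <- PriceTier
Condition 1 (no descendant of StoreType in the set): holds — descendants of StoreType are {Conversion, CouponUse, PriceTier}; none are in {}.
Condition 2 (every backdoor path blocked by {}):
  P1: blocked at collider CouponUse (neither it nor any descendant is in the conditioning set).
  P2: blocked at collider CouponUse (neither it nor any descendant is in the conditioning set).
  P3: blocked at collider CouponUse (neither it nor any descendant is in the conditioning set).
{} satisfies the backdoor criterion.

Yes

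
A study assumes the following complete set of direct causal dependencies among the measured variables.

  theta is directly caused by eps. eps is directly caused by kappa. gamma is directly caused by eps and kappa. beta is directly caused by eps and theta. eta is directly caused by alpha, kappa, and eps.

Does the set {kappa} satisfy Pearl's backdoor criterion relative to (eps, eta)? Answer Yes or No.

Yes

Backdoor paths from eps to eta (paths whose first edge points into eps):
  P1: eps <- kappa -> eta
Condition 1 (no descendant of eps in the set): holds — descendants of eps are {beta, eta, gamma, theta}; none are in {kappa}.
Condition 2 (every backdoor path blocked by {kappa}):
  P1: blocked at fork node kappa ∈ conditioning set.
{kappa} satisfies the backdoor criterion.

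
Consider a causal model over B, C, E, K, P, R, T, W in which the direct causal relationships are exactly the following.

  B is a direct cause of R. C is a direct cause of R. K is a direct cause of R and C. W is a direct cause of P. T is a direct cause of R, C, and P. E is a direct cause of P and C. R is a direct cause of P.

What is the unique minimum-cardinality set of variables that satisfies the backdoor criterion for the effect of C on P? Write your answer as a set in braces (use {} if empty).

{E, K, T}

Variables eligible for adjustment (non-descendants of C, excluding C and P): {B, E, K, T, W}.
Backdoor paths from C to P:
  P1: C <- E -> P
  P2: C <- T -> R -> P
  P3: C <- T -> P
  P4: C <- K -> R <- T -> P
  P5: C <- K -> R -> P
The empty set is not sufficient: P1 (C <- E -> P) has no collider blocking it and no conditioned non-collider, so it is open.
Try {E, K, T}:
  P1: blocked at fork node E ∈ conditioning set.
  P2: blocked at fork node T ∈ conditioning set.
  P3: blocked at fork node T ∈ conditioning set.
  P4: blocked at fork node K ∈ conditioning set.
  P5: blocked at fork node K ∈ conditioning set.
{E, K, T} contains no descendant of C and blocks every backdoor path.
Every element of {E, K, T} is needed (dropping E leaves P1 open; dropping K leaves P5 open; dropping T leaves P2 open), so no proper subset is valid.
Among all size-3 subsets of the eligible variables, only {E, K, T} blocks every backdoor path, so it is the unique smallest valid adjustment set.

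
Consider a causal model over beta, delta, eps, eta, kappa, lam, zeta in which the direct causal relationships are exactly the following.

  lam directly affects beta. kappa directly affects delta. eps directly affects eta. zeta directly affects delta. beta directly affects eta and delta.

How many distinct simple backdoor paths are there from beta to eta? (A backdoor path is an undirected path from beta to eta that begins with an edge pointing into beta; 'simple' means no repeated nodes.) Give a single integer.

A backdoor path from beta to eta is any simple undirected path whose first edge points into beta (i.e. leaves beta via a parent).
Parents of beta: {lam}.
No simple path from any parent of beta reaches eta without revisiting beta, so there are no backdoor paths.

0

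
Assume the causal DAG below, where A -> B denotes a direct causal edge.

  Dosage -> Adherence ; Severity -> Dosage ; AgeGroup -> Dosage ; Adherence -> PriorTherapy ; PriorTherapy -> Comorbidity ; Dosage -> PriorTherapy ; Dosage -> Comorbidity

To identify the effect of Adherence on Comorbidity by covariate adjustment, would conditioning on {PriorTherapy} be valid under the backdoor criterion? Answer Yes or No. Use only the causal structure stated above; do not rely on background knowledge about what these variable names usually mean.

No

Backdoor paths from Adherence to Comorbidity (paths whose first edge points into Adherence):
  P1: Adherence <- Dosage -> PriorTherapy -> Comorbidity
  P2: Adherence <- Dosage -> Comorbidity
Condition 1 (no descendant of Adherence in the set): FAILS — PriorTherapy is a descendant of Adherence.
Condition 2 (every backdoor path blocked by {PriorTherapy}):
  P1: blocked at chain node PriorTherapy ∈ conditioning set.
  P2: open — no interior node is in the conditioning set.
{PriorTherapy} does not satisfy the backdoor criterion.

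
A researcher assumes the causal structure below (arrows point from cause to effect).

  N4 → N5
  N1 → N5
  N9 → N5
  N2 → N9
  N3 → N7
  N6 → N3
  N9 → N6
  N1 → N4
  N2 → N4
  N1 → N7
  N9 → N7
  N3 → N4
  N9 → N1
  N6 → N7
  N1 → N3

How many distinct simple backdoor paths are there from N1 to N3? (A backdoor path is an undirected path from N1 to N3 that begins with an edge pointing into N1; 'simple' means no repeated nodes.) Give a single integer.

A backdoor path from N1 to N3 is any simple undirected path whose first edge points into N1 (i.e. leaves N1 via a parent).
Parents of N1: {N9}.
Enumerating:
  P1: N1 <- N9 <- N2 -> N4 <- N3
  P2: N1 <- N9 -> N6 -> N3
  P3: N1 <- N9 -> N6 -> N7 <- N3
  P4: N1 <- N9 -> N7 <- N6 -> N3
  P5: N1 <- N9 -> N7 <- N3
  P6: N1 <- N9 -> N5 <- N4 <- N3
That exhausts the simple backdoor paths. Count: 6.

6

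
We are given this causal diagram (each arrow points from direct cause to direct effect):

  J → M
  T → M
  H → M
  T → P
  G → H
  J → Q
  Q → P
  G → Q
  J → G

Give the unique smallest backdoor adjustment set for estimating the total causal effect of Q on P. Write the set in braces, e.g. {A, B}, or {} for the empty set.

{}

Variables eligible for adjustment (non-descendants of Q, excluding Q and P): {G, H, J, M, T}.
Backdoor paths from Q to P:
  P1: Q <- J -> G -> H -> M <- T -> P
  P2: Q <- J -> M <- T -> P
  P3: Q <- G <- J -> M <- T -> P
  P4: Q <- G -> H -> M <- T -> P
Each backdoor path contains an unconditioned collider, so every path is already blocked with the empty conditioning set:
  P1: blocked at collider M (neither it nor any descendant is in the conditioning set).
  P2: blocked at collider M (neither it nor any descendant is in the conditioning set).
  P3: blocked at collider M (neither it nor any descendant is in the conditioning set).
  P4: blocked at collider M (neither it nor any descendant is in the conditioning set).
The empty set is therefore the unique smallest valid set.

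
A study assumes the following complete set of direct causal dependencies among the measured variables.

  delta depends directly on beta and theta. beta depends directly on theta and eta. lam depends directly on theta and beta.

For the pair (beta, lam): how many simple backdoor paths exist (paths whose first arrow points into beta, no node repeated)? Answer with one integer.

1

A backdoor path from beta to lam is any simple undirected path whose first edge points into beta (i.e. leaves beta via a parent).
Parents of beta: {eta, theta}.
Enumerating:
  P1: beta <- theta -> lam
That exhausts the simple backdoor paths. Count: 1.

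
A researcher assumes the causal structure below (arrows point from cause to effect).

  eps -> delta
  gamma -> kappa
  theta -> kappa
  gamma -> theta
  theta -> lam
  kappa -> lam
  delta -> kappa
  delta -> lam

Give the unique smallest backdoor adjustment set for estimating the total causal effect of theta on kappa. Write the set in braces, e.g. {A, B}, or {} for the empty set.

Variables eligible for adjustment (non-descendants of theta, excluding theta and kappa): {delta, eps, gamma}.
Backdoor paths from theta to kappa:
  P1: theta <- gamma -> kappa
The empty set is not sufficient: P1 (theta <- gamma -> kappa) has no collider blocking it and no conditioned non-collider, so it is open.
Try {gamma}:
  P1: blocked at fork node gamma ∈ conditioning set.
{gamma} contains no descendant of theta and blocks every backdoor path.
No other singleton works — e.g. {eps} leaves P1 open — so {gamma} is the unique smallest valid adjustment set.

{gamma}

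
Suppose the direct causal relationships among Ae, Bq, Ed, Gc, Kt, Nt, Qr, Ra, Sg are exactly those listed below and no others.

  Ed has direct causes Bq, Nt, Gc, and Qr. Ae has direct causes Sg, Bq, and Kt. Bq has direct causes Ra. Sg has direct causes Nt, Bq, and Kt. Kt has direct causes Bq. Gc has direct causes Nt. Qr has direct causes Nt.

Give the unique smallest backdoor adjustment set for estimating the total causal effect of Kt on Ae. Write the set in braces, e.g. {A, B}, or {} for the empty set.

Variables eligible for adjustment (non-descendants of Kt, excluding Kt and Ae): {Bq, Ed, Gc, Nt, Qr, Ra}.
Backdoor paths from Kt to Ae:
  P1: Kt <- Bq -> Sg -> Ae
  P2: Kt <- Bq -> Ae
  P3: Kt <- Bq -> Ed <- Nt -> Sg -> Ae
  P4: Kt <- Bq -> Ed <- Qr <- Nt -> Sg -> Ae
  P5: Kt <- Bq -> Ed <- Gc <- Nt -> Sg -> Ae
The empty set is not sufficient: P1 (Kt <- Bq -> Sg -> Ae) has no collider blocking it and no conditioned non-collider, so it is open.
Try {Bq}:
  P1: blocked at fork node Bq ∈ conditioning set.
  P2: blocked at fork node Bq ∈ conditioning set.
  P3: blocked at fork node Bq ∈ conditioning set.
  P4: blocked at fork node Bq ∈ conditioning set.
  P5: blocked at fork node Bq ∈ conditioning set.
{Bq} contains no descendant of Kt and blocks every backdoor path.
No other singleton works — e.g. {Nt} leaves P1 open — so {Bq} is the unique smallest valid adjustment set.

{Bq}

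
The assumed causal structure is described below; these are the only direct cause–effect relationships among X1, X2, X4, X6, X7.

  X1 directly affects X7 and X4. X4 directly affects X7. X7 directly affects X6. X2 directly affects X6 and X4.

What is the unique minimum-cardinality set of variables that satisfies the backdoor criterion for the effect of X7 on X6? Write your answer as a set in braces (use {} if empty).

Variables eligible for adjustment (non-descendants of X7, excluding X7 and X6): {X1, X2, X4}.
Backdoor paths from X7 to X6:
  P1: X7 <- X1 -> X4 <- X2 -> X6
  P2: X7 <- X4 <- X2 -> X6
The empty set is not sufficient: P2 (X7 <- X4 <- X2 -> X6) has no collider blocking it and no conditioned non-collider, so it is open.
Try {X2}:
  P1: blocked at collider X4 (neither it nor any descendant is in the conditioning set).
  P2: blocked at fork node X2 ∈ conditioning set.
{X2} contains no descendant of X7 and blocks every backdoor path.
No other singleton works — e.g. {X1} leaves P2 open — so {X2} is the unique smallest valid adjustment set.

{X2}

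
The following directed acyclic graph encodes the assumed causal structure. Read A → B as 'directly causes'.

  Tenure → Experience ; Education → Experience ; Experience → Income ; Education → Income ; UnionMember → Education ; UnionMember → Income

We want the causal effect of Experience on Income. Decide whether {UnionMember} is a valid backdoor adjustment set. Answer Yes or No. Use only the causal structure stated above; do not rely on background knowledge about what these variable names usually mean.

No

Backdoor paths from Experience to Income (paths whose first edge points into Experience):
  P1: Experience <- Education <- UnionMember -> Income
  P2: Experience <- Education -> Income
Condition 1 (no descendant of Experience in the set): holds — descendants of Experience are {Income}; none are in {UnionMember}.
Condition 2 (every backdoor path blocked by {UnionMember}):
  P1: blocked at fork node UnionMember ∈ conditioning set.
  P2: open — no interior node is in the conditioning set.
{UnionMember} does not satisfy the backdoor criterion.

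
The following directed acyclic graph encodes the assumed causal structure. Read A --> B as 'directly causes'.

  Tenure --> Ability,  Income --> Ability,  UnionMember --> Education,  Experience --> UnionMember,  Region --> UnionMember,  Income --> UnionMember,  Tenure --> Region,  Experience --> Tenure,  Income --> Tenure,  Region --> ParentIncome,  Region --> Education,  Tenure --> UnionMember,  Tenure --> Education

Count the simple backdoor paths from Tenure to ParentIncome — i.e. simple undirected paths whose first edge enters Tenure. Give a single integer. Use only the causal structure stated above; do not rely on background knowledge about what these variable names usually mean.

4

A backdoor path from Tenure to ParentIncome is any simple undirected path whose first edge points into Tenure (i.e. leaves Tenure via a parent).
Parents of Tenure: {Experience, Income}.
Enumerating:
  P1: Tenure <- Experience -> UnionMember <- Region -> ParentIncome
  P2: Tenure <- Experience -> UnionMember -> Education <- Region -> ParentIncome
  P3: Tenure <- Income -> UnionMember <- Region -> ParentIncome
  P4: Tenure <- Income -> UnionMember -> Education <- Region -> ParentIncome
That exhausts the simple backdoor paths. Count: 4.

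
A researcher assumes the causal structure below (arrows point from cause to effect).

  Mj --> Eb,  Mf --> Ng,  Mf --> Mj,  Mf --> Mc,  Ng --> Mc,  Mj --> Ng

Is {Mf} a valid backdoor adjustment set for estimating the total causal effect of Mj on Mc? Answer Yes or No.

Yes

Backdoor paths from Mj to Mc (paths whose first edge points into Mj):
  P1: Mj <- Mf -> Ng -> Mc
  P2: Mj <- Mf -> Mc
Condition 1 (no descendant of Mj in the set): holds — descendants of Mj are {Eb, Mc, Ng}; none are in {Mf}.
Condition 2 (every backdoor path blocked by {Mf}):
  P1: blocked at fork node Mf ∈ conditioning set.
  P2: blocked at fork node Mf ∈ conditioning set.
{Mf} satisfies the backdoor criterion.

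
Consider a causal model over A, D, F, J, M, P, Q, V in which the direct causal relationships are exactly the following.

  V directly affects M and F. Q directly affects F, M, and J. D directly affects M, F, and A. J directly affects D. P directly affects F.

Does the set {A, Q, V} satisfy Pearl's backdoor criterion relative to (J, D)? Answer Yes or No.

No

Backdoor paths from J to D (paths whose first edge points into J):
  P1: J <- Q -> M <- V -> F <- D
  P2: J <- Q -> M <- D
  P3: J <- Q -> F <- V -> M <- D
  P4: J <- Q -> F <- D
Condition 1 (no descendant of J in the set): FAILS — A is a descendant of J.
Condition 2 (every backdoor path blocked by {A, Q, V}):
  P1: blocked at fork node Q ∈ conditioning set.
  P2: blocked at fork node Q ∈ conditioning set.
  P3: blocked at fork node Q ∈ conditioning set.
  P4: blocked at fork node Q ∈ conditioning set.
{A, Q, V} does not satisfy the backdoor criterion.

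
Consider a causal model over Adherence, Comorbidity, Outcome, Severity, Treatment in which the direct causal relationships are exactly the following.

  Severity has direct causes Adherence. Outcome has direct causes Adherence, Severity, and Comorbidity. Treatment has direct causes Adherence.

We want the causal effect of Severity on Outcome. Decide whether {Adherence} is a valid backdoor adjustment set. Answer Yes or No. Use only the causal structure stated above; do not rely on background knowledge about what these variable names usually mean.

Backdoor paths from Severity to Outcome (paths whose first edge points into Severity):
  P1: Severity <- Adherence -> Outcome
Condition 1 (no descendant of Severity in the set): holds — descendants of Severity are {Outcome}; none are in {Adherence}.
Condition 2 (every backdoor path blocked by {Adherence}):
  P1: blocked at fork node Adherence ∈ conditioning set.
{Adherence} satisfies the backdoor criterion.

Yes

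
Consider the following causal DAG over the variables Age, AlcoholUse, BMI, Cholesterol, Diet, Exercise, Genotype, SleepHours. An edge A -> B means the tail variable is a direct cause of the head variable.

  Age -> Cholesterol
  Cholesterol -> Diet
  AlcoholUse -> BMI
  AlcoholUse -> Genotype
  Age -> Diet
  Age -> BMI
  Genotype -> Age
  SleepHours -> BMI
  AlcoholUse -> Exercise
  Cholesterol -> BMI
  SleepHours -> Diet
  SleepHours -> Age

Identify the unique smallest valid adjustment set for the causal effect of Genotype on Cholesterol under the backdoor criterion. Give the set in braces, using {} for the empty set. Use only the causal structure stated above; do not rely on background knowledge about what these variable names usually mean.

{}

Variables eligible for adjustment (non-descendants of Genotype, excluding Genotype and Cholesterol): {AlcoholUse, Exercise, SleepHours}.
Backdoor paths from Genotype to Cholesterol:
  P1: Genotype <- AlcoholUse -> BMI <- SleepHours -> Age -> Cholesterol
  P2: Genotype <- AlcoholUse -> BMI <- SleepHours -> Age -> Diet <- Cholesterol
  P3: Genotype <- AlcoholUse -> BMI <- SleepHours -> Diet <- Age -> Cholesterol
  P4: Genotype <- AlcoholUse -> BMI <- SleepHours -> Diet <- Cholesterol
  P5: Genotype <- AlcoholUse -> BMI <- Age <- SleepHours -> Diet <- Cholesterol
  P6: Genotype <- AlcoholUse -> BMI <- Age -> Cholesterol
  P7: Genotype <- AlcoholUse -> BMI <- Age -> Diet <- Cholesterol
  P8: Genotype <- AlcoholUse -> BMI <- Cholesterol
Each backdoor path contains an unconditioned collider, so every path is already blocked with the empty conditioning set:
  P1: blocked at collider BMI (neither it nor any descendant is in the conditioning set).
  P2: blocked at collider BMI (neither it nor any descendant is in the conditioning set).
  P3: blocked at collider BMI (neither it nor any descendant is in the conditioning set).
  P4: blocked at collider BMI (neither it nor any descendant is in the conditioning set).
  P5: blocked at collider BMI (neither it nor any descendant is in the conditioning set).
  P6: blocked at collider BMI (neither it nor any descendant is in the conditioning set).
  P7: blocked at collider BMI (neither it nor any descendant is in the conditioning set).
  P8: blocked at collider BMI (neither it nor any descendant is in the conditioning set).
The empty set is therefore the unique smallest valid set.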